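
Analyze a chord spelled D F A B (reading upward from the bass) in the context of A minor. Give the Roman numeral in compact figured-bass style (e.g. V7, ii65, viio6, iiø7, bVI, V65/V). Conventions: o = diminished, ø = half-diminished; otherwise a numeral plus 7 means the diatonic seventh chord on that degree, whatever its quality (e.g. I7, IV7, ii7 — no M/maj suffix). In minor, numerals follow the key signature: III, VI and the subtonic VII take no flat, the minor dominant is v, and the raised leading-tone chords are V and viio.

Stacked in thirds the chord is B-D-F-A: a half-diminished seventh chord on B.
B is scale degree 2 in A minor, and a half-diminished seventh chord on that degree is written iiø7.
With D in the bass the chord is in first inversion, so the figured bass is 65.

iiø65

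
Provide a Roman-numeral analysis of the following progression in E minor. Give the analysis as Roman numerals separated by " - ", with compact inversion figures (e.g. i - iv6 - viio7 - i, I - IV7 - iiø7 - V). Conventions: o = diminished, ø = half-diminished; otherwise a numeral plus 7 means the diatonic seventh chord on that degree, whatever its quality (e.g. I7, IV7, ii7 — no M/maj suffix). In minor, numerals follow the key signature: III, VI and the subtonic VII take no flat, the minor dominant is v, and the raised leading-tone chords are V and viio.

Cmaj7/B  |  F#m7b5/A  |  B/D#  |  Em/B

Cmaj7/B: root C is the submediant; major seventh chord there is VI42.
F#m7b5/A has root F#, degree 2 in E minor, so iiø65.
B/D#: major triad on B = scale degree 5 → V6.
Em/B has root E, degree 1 in E minor, so i64.

VI42 - iiø65 - V6 - i64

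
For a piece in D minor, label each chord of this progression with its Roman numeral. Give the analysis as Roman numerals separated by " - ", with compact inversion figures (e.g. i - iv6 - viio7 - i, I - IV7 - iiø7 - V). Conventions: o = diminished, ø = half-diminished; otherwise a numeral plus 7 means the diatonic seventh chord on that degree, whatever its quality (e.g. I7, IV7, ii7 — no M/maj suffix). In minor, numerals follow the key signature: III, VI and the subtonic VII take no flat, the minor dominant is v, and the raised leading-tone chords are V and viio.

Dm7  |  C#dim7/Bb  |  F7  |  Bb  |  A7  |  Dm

Dm7 has root D, degree 1 in D minor, so i7.
C#dim7/Bb: fully diminished seventh chord on C# = scale degree 7 → viio42.
F7: chromatic; F is V of VI, so V7/VI.
Bb: root Bb is the submediant; major triad there is VI.
A7 has root A, degree 5 in D minor, so V7.
Dm has root D, degree 1 in D minor, so i.

i7 - viio42 - V7/VI - VI - V7 - i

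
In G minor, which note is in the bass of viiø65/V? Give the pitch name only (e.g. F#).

E

The applied chord viiø65/V is rooted on C#: C#-E-G-B.
The figure 65 means first inversion — the third is in the bass.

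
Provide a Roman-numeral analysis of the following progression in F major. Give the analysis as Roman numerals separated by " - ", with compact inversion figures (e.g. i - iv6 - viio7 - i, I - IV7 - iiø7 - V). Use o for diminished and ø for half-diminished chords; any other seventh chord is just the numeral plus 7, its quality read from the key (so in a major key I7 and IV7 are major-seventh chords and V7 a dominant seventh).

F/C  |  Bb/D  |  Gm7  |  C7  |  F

F/C has root F, degree 1 in F major, so I64.
Bb/D: root Bb is the subdominant; major triad there is IV6.
Gm7 has root G, degree 2 in F major, so ii7.
C7 has root C, degree 5 in F major, so V7.
F: major triad on F = scale degree 1 → I.

I64 - IV6 - ii7 - V7 - I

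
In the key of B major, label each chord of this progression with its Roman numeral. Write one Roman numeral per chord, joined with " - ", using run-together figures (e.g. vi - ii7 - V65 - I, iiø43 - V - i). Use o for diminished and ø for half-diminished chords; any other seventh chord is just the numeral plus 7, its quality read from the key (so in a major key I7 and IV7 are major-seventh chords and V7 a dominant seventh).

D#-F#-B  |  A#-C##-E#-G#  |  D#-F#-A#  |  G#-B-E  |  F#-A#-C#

I6 - V7/iii - iii - IV6 - V

D#-F#-B has root B, degree 1 in B major, so I6.
A#-C##-E#-G#: a dominant seventh chord on A#, the applied dominant of iii → V7/iii.
D#-F#-A#: root D# is the mediant; minor triad there is iii.
G#-B-E: root E is the subdominant; major triad there is IV6.
F#-A#-C#: root F# is the dominant; major triad there is V.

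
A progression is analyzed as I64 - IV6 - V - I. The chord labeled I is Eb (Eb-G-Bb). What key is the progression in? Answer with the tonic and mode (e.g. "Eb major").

Eb major

The chord Eb is a major triad rooted on Eb; its label is I.
If Eb is scale degree 1 and the mode makes that degree carry a major triad, the tonic is Eb and the mode is major.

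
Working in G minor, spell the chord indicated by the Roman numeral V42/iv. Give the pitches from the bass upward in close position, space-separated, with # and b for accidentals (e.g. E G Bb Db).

The slash means an applied dominant: we want the dominant of iv. In G minor, iv is C minor, and its dominant is built on G.
Building a dominant seventh chord on G gives G-B-D-F.
The figured bass 42 indicates third inversion, placing the seventh (F) in the bass: F-G-B-D.

F G B D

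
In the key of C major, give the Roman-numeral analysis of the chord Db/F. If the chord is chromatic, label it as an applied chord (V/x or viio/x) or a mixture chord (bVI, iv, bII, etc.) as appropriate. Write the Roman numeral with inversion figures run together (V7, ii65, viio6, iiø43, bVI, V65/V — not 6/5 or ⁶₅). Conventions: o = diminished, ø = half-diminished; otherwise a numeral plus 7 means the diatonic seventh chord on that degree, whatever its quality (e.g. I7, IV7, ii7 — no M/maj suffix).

bII6

The pitches Db-F-Ab form a major triad rooted on Db.
Db is the lowered second degree of C major (diatonic 2 would be D). This is the Neapolitan sixth — a major triad on the lowered second degree, here in its customary first inversion.
With F in the bass the chord is in first inversion, so the figured bass is 6.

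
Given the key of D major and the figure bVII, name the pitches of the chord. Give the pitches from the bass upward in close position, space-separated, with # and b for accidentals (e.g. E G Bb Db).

C E G

bVII is a major triad on the lowered seventh degree (the subtonic), borrowed from the parallel minor. In D major that root is C.
So the chord is C-E-G.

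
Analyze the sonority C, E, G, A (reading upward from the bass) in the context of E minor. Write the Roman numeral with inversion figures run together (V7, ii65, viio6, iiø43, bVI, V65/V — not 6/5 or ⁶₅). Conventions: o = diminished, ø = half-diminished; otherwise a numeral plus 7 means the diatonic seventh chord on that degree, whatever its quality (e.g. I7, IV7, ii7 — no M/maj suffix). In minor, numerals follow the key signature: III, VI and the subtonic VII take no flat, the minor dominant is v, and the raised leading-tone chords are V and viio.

iv65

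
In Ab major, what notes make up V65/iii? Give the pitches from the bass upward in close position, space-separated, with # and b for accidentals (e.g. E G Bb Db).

The slash means an applied dominant: we want the dominant of iii. In Ab major, iii is C minor, and its dominant is built on G.
Building a dominant seventh chord on G gives G-B-D-F.
With the 65 figure the chord is in first inversion; from the bass B upward in close position it reads B-D-F-G.

B D F G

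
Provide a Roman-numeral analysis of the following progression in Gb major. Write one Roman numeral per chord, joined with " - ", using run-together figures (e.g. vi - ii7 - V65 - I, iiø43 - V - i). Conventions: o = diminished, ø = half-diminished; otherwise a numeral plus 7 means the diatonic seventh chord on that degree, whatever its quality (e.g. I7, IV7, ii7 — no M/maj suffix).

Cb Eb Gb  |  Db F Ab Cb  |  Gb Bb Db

IV - V7 - I

Cb-Eb-Gb: major triad on Cb = scale degree 4 → IV.
Db-F-Ab-Cb: dominant seventh chord on Db = scale degree 5 → V7.
Gb-Bb-Db: root Gb is the tonic; major triad there is I.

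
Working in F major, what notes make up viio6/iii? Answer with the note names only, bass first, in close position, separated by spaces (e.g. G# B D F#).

B D G#

The slash marks an applied leading-tone chord: viio of iii. In F major, iii is A, so the leading tone to it is G#, a half step below.
Building a diminished triad on G# gives G#-B-D.
The figured bass 6 indicates first inversion, placing the third (B) in the bass: B-D-G#.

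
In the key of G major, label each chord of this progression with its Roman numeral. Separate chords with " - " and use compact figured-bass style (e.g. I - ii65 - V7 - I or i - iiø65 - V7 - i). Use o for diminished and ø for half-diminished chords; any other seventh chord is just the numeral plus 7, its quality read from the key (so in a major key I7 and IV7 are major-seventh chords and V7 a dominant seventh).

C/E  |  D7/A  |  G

C/E: root C is the subdominant; major triad there is IV6.
D7/A: root D is the dominant; dominant seventh chord there is V43.
G: root G is the tonic; major triad there is I.

IV6 - V43 - I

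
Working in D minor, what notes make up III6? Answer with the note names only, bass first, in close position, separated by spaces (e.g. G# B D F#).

A C F

In D minor, the third degree is F, and the diatonic chord built there is a major triad.
That chord is spelled F-A-C.
With the 6 figure the chord is in first inversion; from the bass A upward in close position it reads A-C-F.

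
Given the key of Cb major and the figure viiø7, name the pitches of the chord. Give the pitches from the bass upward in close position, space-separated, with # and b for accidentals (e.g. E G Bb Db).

Bb Db Fb Ab

The numeral's case and figure indicate a half-diminished seventh chord. In Cb major its root, the leading tone, is Bb.
Stacking thirds from Bb gives Bb-Db-Fb-Ab.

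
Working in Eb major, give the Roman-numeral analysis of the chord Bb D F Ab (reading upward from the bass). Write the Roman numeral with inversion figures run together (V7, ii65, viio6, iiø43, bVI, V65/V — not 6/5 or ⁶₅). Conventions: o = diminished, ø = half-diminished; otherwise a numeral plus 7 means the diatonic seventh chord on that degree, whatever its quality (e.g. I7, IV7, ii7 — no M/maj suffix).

The pitches Bb-D-F-Ab form a dominant seventh chord rooted on Bb.
Bb is scale degree 5 in Eb major, and a dominant seventh chord on that degree is written V7.

V7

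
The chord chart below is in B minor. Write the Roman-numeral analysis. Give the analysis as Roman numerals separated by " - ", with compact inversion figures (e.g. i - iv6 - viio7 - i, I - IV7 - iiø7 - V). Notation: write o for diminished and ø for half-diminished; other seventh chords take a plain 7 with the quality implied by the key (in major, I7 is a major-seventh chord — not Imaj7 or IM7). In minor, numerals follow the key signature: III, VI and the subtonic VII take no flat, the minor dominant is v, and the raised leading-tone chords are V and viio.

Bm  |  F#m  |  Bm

Bm: minor triad on B = scale degree 1 → i.
F#m: minor triad on F# = scale degree 5 → v.
Bm: root B is the tonic; minor triad there is i.

i - v - i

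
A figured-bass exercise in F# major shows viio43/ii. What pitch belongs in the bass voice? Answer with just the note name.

The applied chord viio43/ii is rooted on F##: F##-A#-C#-E.
The figure 43 means second inversion — the fifth is in the bass.

C#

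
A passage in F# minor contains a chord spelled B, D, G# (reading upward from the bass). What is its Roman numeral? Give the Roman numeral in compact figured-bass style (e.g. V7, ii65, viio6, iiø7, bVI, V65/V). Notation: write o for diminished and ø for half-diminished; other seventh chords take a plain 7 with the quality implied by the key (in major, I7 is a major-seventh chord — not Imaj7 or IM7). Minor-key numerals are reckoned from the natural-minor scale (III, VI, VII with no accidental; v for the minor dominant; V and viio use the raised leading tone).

iio6

The pitches G#-B-D form a diminished triad rooted on G#.
G# is scale degree 2 in F# minor, and a diminished triad on that degree is written iio.
With B in the bass the chord is in first inversion, so the figured bass is 6.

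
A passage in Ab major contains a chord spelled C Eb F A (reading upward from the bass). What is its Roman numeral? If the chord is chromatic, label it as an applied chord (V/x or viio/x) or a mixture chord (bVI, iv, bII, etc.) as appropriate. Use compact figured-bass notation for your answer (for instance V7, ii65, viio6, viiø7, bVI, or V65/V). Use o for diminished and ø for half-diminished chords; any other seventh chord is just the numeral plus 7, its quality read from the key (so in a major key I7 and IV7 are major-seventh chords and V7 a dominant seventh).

The pitches F-A-C-Eb form a dominant seventh chord rooted on F.
F is not a diatonic chord root with this quality in Ab major, but it lies a perfect fifth above Bb (ii), so the chord functions as an applied dominant of ii.
With C in the bass the chord is in second inversion, so the figured bass is 43.

V43/ii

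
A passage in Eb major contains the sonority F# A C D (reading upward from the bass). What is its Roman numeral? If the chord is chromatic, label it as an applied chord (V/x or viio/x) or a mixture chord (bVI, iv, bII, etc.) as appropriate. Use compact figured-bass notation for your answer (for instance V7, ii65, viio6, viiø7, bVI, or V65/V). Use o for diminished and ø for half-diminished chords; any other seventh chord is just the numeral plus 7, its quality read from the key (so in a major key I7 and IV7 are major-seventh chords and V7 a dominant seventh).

V65/iii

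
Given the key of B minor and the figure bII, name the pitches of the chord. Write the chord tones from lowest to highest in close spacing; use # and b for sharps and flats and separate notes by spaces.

Scale degree 2 in B minor is C#; lowering it a half step gives C. bII is the Neapolitan chord — a major triad on the lowered second degree.
So the chord is C-E-G, a major triad.

C E G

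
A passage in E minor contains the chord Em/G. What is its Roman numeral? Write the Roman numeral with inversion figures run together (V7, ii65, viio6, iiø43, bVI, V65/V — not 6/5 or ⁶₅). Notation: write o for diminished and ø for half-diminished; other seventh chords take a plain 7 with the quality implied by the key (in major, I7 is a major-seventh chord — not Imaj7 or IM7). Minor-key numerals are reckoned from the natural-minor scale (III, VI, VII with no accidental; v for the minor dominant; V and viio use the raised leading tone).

i6

Stacked in thirds the chord is E-G-B: a minor triad on E.
In E minor, E is the tonic; the diatonic minor triad there is i.
With G in the bass the chord is in first inversion, so the figured bass is 6.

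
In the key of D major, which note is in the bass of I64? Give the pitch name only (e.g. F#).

I in D major has root D; the chord is D-F#-A.
The figure 64 means second inversion — the fifth is in the bass.

A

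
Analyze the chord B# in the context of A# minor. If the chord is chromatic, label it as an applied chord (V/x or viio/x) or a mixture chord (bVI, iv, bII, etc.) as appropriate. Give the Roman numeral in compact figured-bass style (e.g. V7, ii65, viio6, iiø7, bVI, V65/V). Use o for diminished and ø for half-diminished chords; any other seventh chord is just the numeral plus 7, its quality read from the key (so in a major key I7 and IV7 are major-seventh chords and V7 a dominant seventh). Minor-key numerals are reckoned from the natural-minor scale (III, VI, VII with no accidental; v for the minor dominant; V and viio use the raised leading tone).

V/V

The pitches B#-D##-F## form a major triad rooted on B#.
B# is not a diatonic chord root with this quality in A# minor, but it lies a perfect fifth above E# (V), so the chord functions as an applied dominant of V.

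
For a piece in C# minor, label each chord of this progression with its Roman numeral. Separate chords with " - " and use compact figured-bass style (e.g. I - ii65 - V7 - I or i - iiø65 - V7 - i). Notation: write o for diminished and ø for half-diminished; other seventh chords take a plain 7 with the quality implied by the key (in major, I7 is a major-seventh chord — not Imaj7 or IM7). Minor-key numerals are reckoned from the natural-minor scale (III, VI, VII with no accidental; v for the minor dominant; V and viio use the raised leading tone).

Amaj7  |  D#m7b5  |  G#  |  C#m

VI7 - iiø7 - V - i

Amaj7 has root A, degree 6 in C# minor, so VI7.
D#m7b5: half-diminished seventh chord on D# = scale degree 2 → iiø7.
G#: root G# is the dominant; major triad there is V.
C#m has root C#, degree 1 in C# minor, so i.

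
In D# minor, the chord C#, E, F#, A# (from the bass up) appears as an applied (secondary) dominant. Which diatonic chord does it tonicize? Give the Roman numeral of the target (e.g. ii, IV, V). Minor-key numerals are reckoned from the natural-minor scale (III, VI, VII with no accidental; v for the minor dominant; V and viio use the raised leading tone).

The chord is a dominant seventh chord on F#.
A dominant resolves down a perfect fifth: F# → B. In D# minor, B is scale degree 6, i.e. VI.

VI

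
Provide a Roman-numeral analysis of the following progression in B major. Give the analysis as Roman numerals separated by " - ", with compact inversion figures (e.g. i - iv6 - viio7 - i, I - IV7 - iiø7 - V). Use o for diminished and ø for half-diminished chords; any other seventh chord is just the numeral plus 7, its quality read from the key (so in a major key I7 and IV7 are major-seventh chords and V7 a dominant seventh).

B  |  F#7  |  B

B: major triad on B = scale degree 1 → I.
F#7: root F# is the dominant; dominant seventh chord there is V7.
B: root B is the tonic; major triad there is I.

I - V7 - I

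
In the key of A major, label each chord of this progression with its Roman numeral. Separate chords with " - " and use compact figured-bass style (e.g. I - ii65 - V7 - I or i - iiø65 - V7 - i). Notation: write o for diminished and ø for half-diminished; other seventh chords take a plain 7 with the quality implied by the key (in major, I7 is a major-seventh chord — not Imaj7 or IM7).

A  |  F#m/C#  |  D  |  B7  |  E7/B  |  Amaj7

A has root A, degree 1 in A major, so I.
F#m/C#: root F# is the submediant; minor triad there is vi64.
D: root D is the subdominant; major triad there is IV.
B7 is the secondary dominant of V (dominant seventh chord on B): V7/V.
E7/B has root E, degree 5 in A major, so V43.
Amaj7: major seventh chord on A = scale degree 1 → I7.

I - vi64 - IV - V7/V - V43 - I7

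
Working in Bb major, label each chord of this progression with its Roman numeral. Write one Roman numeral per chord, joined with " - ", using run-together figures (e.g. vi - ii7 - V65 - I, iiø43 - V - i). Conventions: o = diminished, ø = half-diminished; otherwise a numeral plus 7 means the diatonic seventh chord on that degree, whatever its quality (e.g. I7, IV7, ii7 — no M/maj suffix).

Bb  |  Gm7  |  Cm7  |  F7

I - vi7 - ii7 - V7

Bb has root Bb, degree 1 in Bb major, so I.
Gm7 has root G, degree 6 in Bb major, so vi7.
Cm7: root C is the supertonic; minor seventh chord there is ii7.
F7: root F is the dominant; dominant seventh chord there is V7.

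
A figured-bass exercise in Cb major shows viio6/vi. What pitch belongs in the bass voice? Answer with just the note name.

Bb

The applied chord viio6/vi is rooted on G: G-Bb-Db.
The figure 6 means first inversion — the third is in the bass.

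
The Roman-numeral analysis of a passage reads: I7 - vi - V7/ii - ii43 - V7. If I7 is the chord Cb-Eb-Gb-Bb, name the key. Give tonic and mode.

The anchor chord is a major seventh chord on Cb, labeled I7.
If Cb is scale degree 1 and the mode makes that degree carry a major seventh chord, the tonic is Cb and the mode is major.

Cb major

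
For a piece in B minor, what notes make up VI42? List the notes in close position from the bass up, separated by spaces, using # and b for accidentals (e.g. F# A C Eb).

In B minor, the submediant is G, and the diatonic chord built there is a major seventh chord.
That chord is spelled G-B-D-F#.
With the 42 figure the chord is in third inversion; from the bass F# upward in close position it reads F#-G-B-D.

F# G B D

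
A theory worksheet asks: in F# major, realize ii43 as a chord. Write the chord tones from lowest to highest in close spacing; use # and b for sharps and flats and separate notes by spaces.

In F# major, the supertonic is G#, and the diatonic chord built there is a minor seventh chord.
Stacking thirds from G# gives G#-B-D#-F#.
With the 43 figure the chord is in second inversion; from the bass D# upward in close position it reads D#-F#-G#-B.

D# F# G# B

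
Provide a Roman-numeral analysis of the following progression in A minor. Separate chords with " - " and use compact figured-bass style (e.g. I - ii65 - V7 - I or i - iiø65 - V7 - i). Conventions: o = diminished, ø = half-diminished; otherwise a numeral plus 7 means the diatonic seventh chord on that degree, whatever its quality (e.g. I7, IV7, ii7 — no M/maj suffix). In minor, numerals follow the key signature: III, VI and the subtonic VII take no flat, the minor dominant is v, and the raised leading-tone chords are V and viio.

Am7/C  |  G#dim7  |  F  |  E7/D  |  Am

Am7/C has root A, degree 1 in A minor, so i65.
G#dim7: root G# is the leading tone; fully diminished seventh chord there is viio7.
F: root F is the submediant; major triad there is VI.
E7/D: root E is the dominant; dominant seventh chord there is V42.
Am: root A is the tonic; minor triad there is i.

i65 - viio7 - VI - V42 - i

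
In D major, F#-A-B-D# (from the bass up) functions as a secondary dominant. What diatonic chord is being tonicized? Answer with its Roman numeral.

The chord is a dominant seventh chord on B.
A dominant resolves down a perfect fifth: B → E. In D major, E is scale degree 2, i.e. ii.

ii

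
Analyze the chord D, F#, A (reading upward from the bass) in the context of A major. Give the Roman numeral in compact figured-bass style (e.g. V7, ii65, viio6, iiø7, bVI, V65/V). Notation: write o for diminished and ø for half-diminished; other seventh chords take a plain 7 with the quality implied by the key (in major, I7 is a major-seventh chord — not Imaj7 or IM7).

IV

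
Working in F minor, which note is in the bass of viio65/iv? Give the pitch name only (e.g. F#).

The applied chord viio65/iv is rooted on A: A-C-Eb-Gb.
The figure 65 means first inversion — the third is in the bass.

C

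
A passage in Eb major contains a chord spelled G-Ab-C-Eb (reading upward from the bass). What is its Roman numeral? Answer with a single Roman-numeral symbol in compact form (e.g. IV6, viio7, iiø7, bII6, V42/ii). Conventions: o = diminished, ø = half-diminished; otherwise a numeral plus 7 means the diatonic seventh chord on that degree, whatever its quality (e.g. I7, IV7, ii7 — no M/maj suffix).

Stacked in thirds the chord is Ab-C-Eb-G: a major seventh chord on Ab.
In Eb major, Ab is the subdominant; the diatonic major seventh chord there is IV7.
With G in the bass the chord is in third inversion, so the figured bass is 42.

IV42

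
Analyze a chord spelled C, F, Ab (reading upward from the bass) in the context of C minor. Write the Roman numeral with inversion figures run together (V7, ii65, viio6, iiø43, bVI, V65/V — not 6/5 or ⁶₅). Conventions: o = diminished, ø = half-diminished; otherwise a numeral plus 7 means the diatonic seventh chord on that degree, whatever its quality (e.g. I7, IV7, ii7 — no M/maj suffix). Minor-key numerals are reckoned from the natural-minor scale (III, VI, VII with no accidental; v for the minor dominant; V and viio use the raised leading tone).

iv64

The pitches F-Ab-C form a minor triad rooted on F.
F is scale degree 4 in C minor, and a minor triad on that degree is written iv.
With C in the bass the chord is in second inversion, so the figured bass is 64.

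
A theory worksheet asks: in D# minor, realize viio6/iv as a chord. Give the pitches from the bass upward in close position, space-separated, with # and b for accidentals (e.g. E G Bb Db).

A# C# F##

The slash marks an applied leading-tone chord: viio of iv. In D# minor, iv is G#, so the leading tone to it is F##, a half step below.
Building a diminished triad on F## gives F##-A#-C#.
The figured bass 6 indicates first inversion, placing the third (A#) in the bass: A#-C#-F##.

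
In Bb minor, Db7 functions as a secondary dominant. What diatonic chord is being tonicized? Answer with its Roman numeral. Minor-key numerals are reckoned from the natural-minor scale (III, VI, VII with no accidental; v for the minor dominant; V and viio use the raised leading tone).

VI

The chord is a dominant seventh chord on Db.
A dominant resolves down a perfect fifth: Db → Gb. In Bb minor, Gb is scale degree 6, i.e. VI.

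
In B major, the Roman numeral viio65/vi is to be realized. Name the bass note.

A#

The applied chord viio65/vi is rooted on F##: F##-A#-C#-E.
The figure 65 means first inversion — the third is in the bass.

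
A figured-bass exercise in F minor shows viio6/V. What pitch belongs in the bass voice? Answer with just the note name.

D

The applied chord viio6/V is rooted on B: B-D-F.
The figure 6 means first inversion — the third is in the bass.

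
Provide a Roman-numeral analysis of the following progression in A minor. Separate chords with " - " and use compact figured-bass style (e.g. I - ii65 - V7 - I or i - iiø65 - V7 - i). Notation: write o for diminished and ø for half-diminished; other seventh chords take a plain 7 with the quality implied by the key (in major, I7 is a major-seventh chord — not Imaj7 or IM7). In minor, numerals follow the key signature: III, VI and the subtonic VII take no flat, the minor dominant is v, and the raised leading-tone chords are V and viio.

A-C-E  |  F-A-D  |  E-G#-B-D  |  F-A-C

A-C-E: minor triad on A = scale degree 1 → i.
F-A-D: minor triad on D = scale degree 4 → iv6.
E-G#-B-D: root E is the dominant; dominant seventh chord there is V7.
F-A-C: major triad on F = scale degree 6 → VI.

i - iv6 - V7 - VI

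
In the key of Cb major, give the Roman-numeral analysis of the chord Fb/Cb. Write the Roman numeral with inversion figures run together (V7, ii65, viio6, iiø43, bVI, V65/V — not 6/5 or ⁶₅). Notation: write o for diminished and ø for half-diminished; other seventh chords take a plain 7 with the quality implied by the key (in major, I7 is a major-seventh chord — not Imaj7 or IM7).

IV64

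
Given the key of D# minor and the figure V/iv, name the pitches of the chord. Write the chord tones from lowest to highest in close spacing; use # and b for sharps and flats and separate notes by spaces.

D# F## A#

The slash means an applied dominant: we want the dominant of iv. In D# minor, iv is G# minor, and its dominant is built on D#.
Building a major triad on D# gives D#-F##-A#.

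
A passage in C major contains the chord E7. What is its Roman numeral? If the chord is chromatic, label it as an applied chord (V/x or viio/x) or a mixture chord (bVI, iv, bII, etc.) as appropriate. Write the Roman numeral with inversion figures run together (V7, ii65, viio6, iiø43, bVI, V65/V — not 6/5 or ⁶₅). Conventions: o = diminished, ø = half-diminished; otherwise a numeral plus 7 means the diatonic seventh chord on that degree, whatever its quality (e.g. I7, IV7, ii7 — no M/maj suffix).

V7/vi

Stacked in thirds the chord is E-G#-B-D: a dominant seventh chord on E.
E is not a diatonic chord root with this quality in C major, but it lies a perfect fifth above A (vi), so the chord functions as an applied dominant of vi.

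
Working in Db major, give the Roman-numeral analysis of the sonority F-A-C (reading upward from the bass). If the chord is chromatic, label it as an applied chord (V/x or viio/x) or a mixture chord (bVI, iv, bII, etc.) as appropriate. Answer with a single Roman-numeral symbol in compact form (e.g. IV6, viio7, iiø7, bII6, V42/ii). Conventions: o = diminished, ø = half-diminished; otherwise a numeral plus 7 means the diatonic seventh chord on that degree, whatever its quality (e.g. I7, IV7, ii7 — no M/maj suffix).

The pitches F-A-C form a major triad rooted on F.
F is not a diatonic chord root with this quality in Db major, but it lies a perfect fifth above Bb (vi), so the chord functions as an applied dominant of vi.

V/vi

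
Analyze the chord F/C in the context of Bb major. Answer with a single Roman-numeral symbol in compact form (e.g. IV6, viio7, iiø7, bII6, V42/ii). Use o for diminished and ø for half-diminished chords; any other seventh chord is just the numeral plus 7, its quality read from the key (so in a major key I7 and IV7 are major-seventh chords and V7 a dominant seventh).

Stacked in thirds the chord is F-A-C: a major triad on F.
F is scale degree 5 in Bb major, and a major triad on that degree is written V.
With C in the bass the chord is in second inversion, so the figured bass is 64.

V64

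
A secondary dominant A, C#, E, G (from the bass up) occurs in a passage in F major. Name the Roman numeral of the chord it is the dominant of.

The chord is a dominant seventh chord on A.
A dominant resolves down a perfect fifth: A → D. In F major, D is scale degree 6, i.e. vi.

vi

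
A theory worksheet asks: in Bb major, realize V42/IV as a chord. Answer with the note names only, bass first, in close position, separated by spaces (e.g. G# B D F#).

Ab Bb D F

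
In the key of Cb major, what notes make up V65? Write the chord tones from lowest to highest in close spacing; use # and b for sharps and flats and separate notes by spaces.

In Cb major, the fifth degree is Gb, and the diatonic chord built there is a dominant seventh chord.
That chord is spelled Gb-Bb-Db-Fb.
The figured bass 65 indicates first inversion, placing the third (Bb) in the bass: Bb-Db-Fb-Gb.

Bb Db Fb Gb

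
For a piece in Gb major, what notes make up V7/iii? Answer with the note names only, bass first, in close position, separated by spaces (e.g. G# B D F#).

V7/iii is a secondary dominant — the dominant seventh of iii. iii in Gb major is Bb, so the applied chord's root is F, a perfect fifth above.
Building a dominant seventh chord on F gives F-A-C-Eb.

F A C Eb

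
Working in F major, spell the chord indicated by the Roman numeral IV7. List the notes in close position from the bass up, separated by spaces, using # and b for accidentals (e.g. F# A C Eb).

The numeral's case and figure indicate a major seventh chord. In F major its root, the fourth degree, is Bb.
Stacking thirds from Bb gives Bb-D-F-A.

Bb D F A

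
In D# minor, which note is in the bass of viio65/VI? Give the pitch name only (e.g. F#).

C#

The applied chord viio65/VI is rooted on A#: A#-C#-E-G.
The figure 65 means first inversion — the third is in the bass.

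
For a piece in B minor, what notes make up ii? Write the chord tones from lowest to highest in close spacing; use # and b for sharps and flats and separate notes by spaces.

ii is the minor supertonic, borrowed from the parallel major (the Dorian ii). In B minor that root is C#.
So the chord is C#-E-G#.

C# E G#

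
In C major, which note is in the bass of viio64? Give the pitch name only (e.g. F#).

viio in C major has root B; the chord is B-D-F.
The figure 64 means second inversion — the fifth is in the bass.

F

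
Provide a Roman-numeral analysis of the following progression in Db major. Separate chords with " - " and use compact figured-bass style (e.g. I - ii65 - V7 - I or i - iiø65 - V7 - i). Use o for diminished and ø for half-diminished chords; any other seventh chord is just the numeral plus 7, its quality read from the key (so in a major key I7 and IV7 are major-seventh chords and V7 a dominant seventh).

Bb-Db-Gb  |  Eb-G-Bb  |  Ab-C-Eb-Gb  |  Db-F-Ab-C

IV6 - V/V - V7 - I7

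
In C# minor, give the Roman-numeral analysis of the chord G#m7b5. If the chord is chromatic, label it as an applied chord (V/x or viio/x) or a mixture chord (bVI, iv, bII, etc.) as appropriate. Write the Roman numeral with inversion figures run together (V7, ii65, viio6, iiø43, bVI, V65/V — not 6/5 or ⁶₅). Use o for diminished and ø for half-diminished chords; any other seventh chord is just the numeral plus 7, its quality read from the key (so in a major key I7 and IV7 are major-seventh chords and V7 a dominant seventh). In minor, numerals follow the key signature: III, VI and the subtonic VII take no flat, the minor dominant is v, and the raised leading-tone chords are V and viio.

viiø7/VI

Stacked in thirds the chord is G#-B-D-F#: a half-diminished seventh chord on G#.
G# sits a half step below A (VI in C# minor); a diminished chord there is the applied leading-tone chord of VI.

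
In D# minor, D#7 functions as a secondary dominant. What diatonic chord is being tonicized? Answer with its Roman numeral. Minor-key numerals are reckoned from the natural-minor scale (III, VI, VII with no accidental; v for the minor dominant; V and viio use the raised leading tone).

The chord is a dominant seventh chord on D#.
A dominant resolves down a perfect fifth: D# → G#. In D# minor, G# is scale degree 4, i.e. iv.

iv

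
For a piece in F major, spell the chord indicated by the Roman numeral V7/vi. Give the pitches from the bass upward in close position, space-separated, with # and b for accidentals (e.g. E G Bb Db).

A C# E G

The slash means an applied dominant: we want the dominant of vi. In F major, vi is D minor, and its dominant is built on A.
Building a dominant seventh chord on A gives A-C#-E-G.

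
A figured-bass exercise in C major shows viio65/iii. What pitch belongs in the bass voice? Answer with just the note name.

F#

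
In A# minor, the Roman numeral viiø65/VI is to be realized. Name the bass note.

The applied chord viiø65/VI is rooted on E#: E#-G#-B-D#.
The figure 65 means first inversion — the third is in the bass.

G#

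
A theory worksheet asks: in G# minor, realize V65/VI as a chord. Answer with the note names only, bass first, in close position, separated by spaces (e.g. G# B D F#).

D# F# A B

V65/VI is a secondary dominant — the dominant seventh of VI. VI in G# minor is E, so the applied chord's root is B, a perfect fifth above.
Building a dominant seventh chord on B gives B-D#-F#-A.
The figured bass 65 indicates first inversion, placing the third (D#) in the bass: D#-F#-A-B.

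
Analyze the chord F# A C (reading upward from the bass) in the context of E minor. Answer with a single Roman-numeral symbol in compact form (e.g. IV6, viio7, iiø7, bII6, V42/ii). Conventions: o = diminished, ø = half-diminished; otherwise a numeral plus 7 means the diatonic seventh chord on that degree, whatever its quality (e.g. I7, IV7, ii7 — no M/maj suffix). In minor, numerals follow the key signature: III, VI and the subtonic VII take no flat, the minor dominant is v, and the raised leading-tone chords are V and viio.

iio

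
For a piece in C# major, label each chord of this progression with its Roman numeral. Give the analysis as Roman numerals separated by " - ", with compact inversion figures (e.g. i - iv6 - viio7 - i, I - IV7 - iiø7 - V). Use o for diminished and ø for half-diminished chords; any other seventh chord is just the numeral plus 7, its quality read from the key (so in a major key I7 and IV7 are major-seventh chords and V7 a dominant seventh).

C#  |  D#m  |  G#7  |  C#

I - ii - V7 - I

C#: major triad on C# = scale degree 1 → I.
D#m has root D#, degree 2 in C# major, so ii.
G#7: root G# is the dominant; dominant seventh chord there is V7.
C#: major triad on C# = scale degree 1 → I.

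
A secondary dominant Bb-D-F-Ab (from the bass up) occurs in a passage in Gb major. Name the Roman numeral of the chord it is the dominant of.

vi

The chord is a dominant seventh chord on Bb.
A dominant resolves down a perfect fifth: Bb → Eb. In Gb major, Eb is scale degree 6, i.e. vi.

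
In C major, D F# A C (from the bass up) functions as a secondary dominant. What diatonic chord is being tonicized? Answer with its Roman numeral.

The chord is a dominant seventh chord on D.
A dominant resolves down a perfect fifth: D → G. In C major, G is scale degree 5, i.e. V.

V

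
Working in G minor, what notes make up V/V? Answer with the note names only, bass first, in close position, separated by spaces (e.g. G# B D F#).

V/V is a secondary dominant — the dominant triad of V. V in G minor is D, so the applied chord's root is A, a perfect fifth above.
Building a major triad on A gives A-C#-E.

A C# E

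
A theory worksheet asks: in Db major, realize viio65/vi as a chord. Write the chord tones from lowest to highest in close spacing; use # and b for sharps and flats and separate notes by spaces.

The slash marks an applied leading-tone chord: viio of vi. In Db major, vi is Bb, so the leading tone to it is A, a half step below.
Building a fully diminished seventh chord on A gives A-C-Eb-Gb.
With the 65 figure the chord is in first inversion; from the bass C upward in close position it reads C-Eb-Gb-A.

C Eb Gb A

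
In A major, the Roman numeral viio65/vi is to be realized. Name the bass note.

G#

The applied chord viio65/vi is rooted on E#: E#-G#-B-D.
The figure 65 means first inversion — the third is in the bass.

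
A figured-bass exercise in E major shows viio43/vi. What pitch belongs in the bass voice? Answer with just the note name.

The applied chord viio43/vi is rooted on B#: B#-D#-F#-A.
The figure 43 means second inversion — the fifth is in the bass.

F#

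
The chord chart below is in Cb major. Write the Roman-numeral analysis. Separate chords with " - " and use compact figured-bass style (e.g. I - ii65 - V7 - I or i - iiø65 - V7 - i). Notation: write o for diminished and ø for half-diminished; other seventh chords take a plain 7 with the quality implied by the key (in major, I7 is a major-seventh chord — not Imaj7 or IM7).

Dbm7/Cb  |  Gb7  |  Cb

ii42 - V7 - I

Dbm7/Cb: root Db is the supertonic; minor seventh chord there is ii42.
Gb7 has root Gb, degree 5 in Cb major, so V7.
Cb: root Cb is the tonic; major triad there is I.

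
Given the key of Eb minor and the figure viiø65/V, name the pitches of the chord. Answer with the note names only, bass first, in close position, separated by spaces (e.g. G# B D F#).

The slash marks an applied leading-tone chord: viio of V. In Eb minor, V is Bb, so the leading tone to it is A, a half step below.
Building a half-diminished seventh chord on A gives A-C-Eb-G.
The figured bass 65 indicates first inversion, placing the third (C) in the bass: C-Eb-G-A.

C Eb G A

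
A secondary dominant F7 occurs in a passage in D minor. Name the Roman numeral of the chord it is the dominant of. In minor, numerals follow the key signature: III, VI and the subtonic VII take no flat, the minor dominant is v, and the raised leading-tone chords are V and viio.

VI

The chord is a dominant seventh chord on F.
A dominant resolves down a perfect fifth: F → Bb. In D minor, Bb is scale degree 6, i.e. VI.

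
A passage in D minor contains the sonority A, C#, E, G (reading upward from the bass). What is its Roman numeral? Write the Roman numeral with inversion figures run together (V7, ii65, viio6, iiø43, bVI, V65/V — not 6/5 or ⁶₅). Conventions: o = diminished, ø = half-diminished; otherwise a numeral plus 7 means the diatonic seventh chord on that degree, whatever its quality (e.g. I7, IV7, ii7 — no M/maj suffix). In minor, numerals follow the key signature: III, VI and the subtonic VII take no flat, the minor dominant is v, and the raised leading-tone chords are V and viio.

V7

The pitches A-C#-E-G form a dominant seventh chord rooted on A.
A is scale degree 5 in D minor, and a dominant seventh chord on that degree is written V7.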